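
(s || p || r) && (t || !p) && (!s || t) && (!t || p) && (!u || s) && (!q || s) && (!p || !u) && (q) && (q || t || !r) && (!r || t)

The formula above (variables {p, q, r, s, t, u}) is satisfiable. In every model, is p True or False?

True

Suppose p = false.
Unit clause (!t) forces t = false.
Unit clause (!s) forces s = false.
Unit clause (r) forces r = true.
Now (!r) is unsatisfied and unit — conflict.
So every satisfying assignment has p = True.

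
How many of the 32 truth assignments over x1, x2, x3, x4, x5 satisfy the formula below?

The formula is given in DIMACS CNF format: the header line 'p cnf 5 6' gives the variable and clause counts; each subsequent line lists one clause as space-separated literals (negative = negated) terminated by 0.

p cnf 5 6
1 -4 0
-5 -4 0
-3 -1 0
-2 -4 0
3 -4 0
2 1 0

There are 2^5 = 32 truth assignments over (x1, x2, x3, x4, x5).
Split on x2. With x2 = True, the clauses containing x2 are satisfied and ¬x2 drops from the rest; 6 of the 2^4 = 16 assignments to the other variables satisfy what remains.
With x2 = False, by the same count on the reduced clause set, 2 assignments work.
Total: 6 + 2 = 8.

8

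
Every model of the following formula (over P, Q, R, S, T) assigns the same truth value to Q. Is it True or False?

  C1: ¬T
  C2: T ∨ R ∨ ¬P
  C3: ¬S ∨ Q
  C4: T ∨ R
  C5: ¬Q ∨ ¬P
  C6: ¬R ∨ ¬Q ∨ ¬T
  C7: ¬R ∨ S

True

Suppose Q = False.
From the singleton clause (¬T), T = False.
From the singleton clause (¬S), S = False.
From the singleton clause (R), R = True.
That conflicts with the unit clause (¬R).
So every satisfying assignment has Q = True.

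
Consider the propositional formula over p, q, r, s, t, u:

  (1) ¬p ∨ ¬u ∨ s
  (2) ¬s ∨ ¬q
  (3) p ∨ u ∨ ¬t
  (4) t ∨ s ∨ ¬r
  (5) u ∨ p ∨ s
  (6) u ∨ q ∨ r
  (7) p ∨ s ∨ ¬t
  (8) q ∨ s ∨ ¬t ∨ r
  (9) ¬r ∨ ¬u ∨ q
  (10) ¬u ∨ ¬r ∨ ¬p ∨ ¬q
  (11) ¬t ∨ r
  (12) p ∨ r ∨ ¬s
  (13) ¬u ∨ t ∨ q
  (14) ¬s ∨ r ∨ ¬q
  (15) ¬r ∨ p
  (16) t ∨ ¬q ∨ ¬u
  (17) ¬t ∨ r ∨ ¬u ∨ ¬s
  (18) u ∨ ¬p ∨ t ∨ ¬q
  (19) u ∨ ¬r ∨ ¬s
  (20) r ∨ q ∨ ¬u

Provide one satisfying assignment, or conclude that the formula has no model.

Suppose s = False.
Suppose p = True.
(¬u) alone gives u = False.
Suppose t = True.
(r) alone gives r = True.
No clause remains; q is free.

p ↦ True, q ↦ False, r ↦ True, s ↦ False, t ↦ True, u ↦ False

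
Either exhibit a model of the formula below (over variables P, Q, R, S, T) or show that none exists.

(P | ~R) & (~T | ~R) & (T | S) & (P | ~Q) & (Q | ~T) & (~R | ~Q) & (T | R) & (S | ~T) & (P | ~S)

P ↦ 1,  Q ↦ 1,  R ↦ 0,  S ↦ 1,  T ↦ 1

Case P = 1:
Case T = 1:
(~R) alone gives R = 0.
(Q) alone gives Q = 1.
(S) alone gives S = 1.
This assignment satisfies each clause.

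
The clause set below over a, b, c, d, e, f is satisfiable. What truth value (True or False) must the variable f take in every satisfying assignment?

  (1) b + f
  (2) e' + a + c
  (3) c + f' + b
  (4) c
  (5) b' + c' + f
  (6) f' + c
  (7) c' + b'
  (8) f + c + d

Suppose f = 0.
Unit clause (b) forces b = 1.
Unit clause (c) forces c = 1.
Now (c') is unsatisfied and unit — conflict.
So every satisfying assignment has f = True.

True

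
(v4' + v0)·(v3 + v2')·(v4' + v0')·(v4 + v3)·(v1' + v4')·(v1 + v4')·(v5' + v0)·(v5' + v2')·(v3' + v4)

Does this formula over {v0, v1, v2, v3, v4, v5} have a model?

No

Suppose v4 = 0.
The clause (v3) is unit, so v3 = 1.
That conflicts with the unit clause (v3').
Undo v4 and try v4 = 1.
The clause (v0) is unit, so v0 = 1.
That conflicts with the unit clause (v0').
Either choice for v4 ends in contradiction.
No assignment satisfies every clause.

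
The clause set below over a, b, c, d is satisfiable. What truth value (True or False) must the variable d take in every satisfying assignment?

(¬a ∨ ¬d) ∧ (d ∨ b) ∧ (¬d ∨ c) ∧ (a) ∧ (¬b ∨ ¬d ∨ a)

Suppose d = True.
Unit clause (¬a) forces a = False.
Now (a) is unsatisfied and unit — conflict.
So every satisfying assignment has d = False.

False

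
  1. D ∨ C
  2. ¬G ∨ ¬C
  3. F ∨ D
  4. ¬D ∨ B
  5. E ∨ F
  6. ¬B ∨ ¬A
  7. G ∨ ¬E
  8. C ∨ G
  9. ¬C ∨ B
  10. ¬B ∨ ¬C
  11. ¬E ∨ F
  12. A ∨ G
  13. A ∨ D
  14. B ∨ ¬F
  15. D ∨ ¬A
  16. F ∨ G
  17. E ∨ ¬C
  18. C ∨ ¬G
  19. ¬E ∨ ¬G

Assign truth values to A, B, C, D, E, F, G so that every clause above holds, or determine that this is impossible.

UNSATISFIABLE

Suppose D = True.
(B) alone gives B = True.
(¬A) alone gives A = False.
(¬C) alone gives C = False.
(G) alone gives G = True.
But (¬G) is also a unit clause — contradiction.
So D must be the other value — set D = False.
(C) alone gives C = True.
(¬G) alone gives G = False.
(F) alone gives F = True.
(¬E) alone gives E = False.
But (E) is also a unit clause — contradiction.
Either choice for D ends in contradiction.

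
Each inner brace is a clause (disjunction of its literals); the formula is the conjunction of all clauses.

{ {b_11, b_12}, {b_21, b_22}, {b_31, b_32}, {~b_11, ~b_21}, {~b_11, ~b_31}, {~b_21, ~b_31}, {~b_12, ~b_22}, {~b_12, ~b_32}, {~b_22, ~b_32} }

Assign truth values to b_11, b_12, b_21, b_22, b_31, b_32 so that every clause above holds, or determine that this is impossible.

Branch on b_11: set b_11 = 1.
The clause (~b_21) is unit, so b_21 = 0.
The clause (b_22) is unit, so b_22 = 1.
The clause (~b_31) is unit, so b_31 = 0.
The clause (b_32) is unit, so b_32 = 1.
But (~b_32) is also a unit clause — contradiction.
Undo b_11 and try b_11 = 0.
The clause (b_12) is unit, so b_12 = 1.
The clause (~b_22) is unit, so b_22 = 0.
The clause (b_21) is unit, so b_21 = 1.
The clause (~b_31) is unit, so b_31 = 0.
The clause (b_32) is unit, so b_32 = 1.
But (~b_32) is also a unit clause — contradiction.
Both values of b_11 lead to a conflict.

UNSATISFIABLE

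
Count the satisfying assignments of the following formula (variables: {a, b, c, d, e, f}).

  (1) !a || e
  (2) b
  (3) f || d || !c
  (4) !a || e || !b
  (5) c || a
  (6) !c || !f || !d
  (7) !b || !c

4

There are 2^6 = 64 truth assignments over (a, b, c, d, e, f).
Split on f. With f = true, the clauses containing f are satisfied and !f drops from the rest; 2 of the 2^5 = 32 assignments to the other variables satisfy what remains.
With f = false, by the same count on the reduced clause set, 2 assignments work.
Total: 2 + 2 = 4.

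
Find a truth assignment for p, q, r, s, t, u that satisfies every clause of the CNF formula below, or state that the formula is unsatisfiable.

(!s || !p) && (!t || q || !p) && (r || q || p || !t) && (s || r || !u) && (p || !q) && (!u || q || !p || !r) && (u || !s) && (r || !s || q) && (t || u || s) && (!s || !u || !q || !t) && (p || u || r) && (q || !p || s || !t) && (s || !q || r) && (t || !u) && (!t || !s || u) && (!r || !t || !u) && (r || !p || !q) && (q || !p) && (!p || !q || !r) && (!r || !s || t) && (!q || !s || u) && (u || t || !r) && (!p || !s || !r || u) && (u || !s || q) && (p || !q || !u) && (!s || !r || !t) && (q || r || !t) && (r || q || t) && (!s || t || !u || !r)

Case s = false:
Case r = true:
Case p = false:
From the singleton clause (!q), q = false.
Case t = true:
From the singleton clause (!u), u = false.
All clauses are satisfied.

p: false; q: false; r: true; s: false; t: true; u: false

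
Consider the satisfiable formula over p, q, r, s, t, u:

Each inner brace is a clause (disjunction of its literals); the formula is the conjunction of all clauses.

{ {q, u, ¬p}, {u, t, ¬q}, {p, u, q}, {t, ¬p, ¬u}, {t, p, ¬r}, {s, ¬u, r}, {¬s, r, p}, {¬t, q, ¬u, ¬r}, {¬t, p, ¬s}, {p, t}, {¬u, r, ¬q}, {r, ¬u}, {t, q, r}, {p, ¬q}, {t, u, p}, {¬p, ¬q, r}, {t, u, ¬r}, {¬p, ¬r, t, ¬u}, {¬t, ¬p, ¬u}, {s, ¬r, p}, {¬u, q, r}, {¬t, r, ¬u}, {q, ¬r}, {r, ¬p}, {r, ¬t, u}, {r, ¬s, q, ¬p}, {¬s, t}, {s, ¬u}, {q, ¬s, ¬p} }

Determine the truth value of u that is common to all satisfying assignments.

False

Suppose u = True.
The clause (r) is unit, so r = True.
The clause (q) is unit, so q = True.
The clause (p) is unit, so p = True.
The clause (t) is unit, so t = True.
Now (¬t) is unsatisfied and unit — conflict.
So every satisfying assignment has u = False.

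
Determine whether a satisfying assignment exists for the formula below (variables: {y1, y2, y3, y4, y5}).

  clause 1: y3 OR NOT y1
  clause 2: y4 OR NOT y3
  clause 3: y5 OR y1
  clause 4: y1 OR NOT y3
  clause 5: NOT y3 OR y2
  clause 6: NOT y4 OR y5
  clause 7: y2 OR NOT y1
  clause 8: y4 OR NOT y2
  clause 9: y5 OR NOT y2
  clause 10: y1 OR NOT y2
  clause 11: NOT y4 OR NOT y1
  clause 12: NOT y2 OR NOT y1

Try y3 = false.
(NOT y1) alone gives y1 = false.
(y5) alone gives y5 = true.
(NOT y2) alone gives y2 = false.
No clause remains; y4 is free.
A satisfying assignment: y1 ↦ false, y2 ↦ false, y3 ↦ false, y4 ↦ false, y5 ↦ true.

Yes, satisfiable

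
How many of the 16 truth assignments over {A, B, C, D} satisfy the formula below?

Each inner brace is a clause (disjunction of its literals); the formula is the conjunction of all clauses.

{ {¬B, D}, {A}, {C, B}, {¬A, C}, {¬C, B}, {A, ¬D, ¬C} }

There are 2^4 = 16 truth assignments over (A, B, C, D).
Check each against the 6 clauses (columns in the order A, B, C, D):
  F F F F  ✗ fails (A)
  F F F T  ✗ fails (A)
  F F T F  ✗ fails (A)
  F F T T  ✗ fails (A)
  F T F F  ✗ fails (¬B ∨ D)
  F T F T  ✗ fails (A)
  F T T F  ✗ fails (¬B ∨ D)
  F T T T  ✗ fails (A)
  T F F F  ✗ fails (C ∨ B)
  T F F T  ✗ fails (C ∨ B)
  T F T F  ✗ fails (¬C ∨ B)
  T F T T  ✗ fails (¬C ∨ B)
  T T F F  ✗ fails (¬B ∨ D)
  T T F T  ✗ fails (¬A ∨ C)
  T T T F  ✗ fails (¬B ∨ D)
  T T T T  ✓ satisfies all
1 of the 16 rows is a model.

1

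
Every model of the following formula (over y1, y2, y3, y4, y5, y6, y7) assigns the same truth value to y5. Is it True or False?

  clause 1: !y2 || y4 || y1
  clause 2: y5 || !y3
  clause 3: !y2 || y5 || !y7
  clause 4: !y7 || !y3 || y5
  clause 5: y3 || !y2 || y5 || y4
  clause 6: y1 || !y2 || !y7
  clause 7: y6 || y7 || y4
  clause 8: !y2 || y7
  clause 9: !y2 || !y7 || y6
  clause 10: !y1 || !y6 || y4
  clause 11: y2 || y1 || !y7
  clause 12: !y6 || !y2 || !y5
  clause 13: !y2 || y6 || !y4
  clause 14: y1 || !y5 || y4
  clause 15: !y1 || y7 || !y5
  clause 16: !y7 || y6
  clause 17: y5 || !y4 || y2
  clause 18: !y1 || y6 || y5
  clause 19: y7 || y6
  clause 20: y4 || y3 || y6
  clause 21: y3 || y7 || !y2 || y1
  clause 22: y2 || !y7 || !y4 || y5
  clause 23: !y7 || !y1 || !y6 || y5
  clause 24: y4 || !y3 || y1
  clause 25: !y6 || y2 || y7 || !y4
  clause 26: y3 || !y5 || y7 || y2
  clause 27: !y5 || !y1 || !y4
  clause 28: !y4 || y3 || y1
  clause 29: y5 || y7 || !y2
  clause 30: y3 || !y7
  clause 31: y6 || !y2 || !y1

False

Suppose y5 = true.
Case y2 = false:
Case y1 = true:
From the singleton clause (y7), y7 = true.
From the singleton clause (y6), y6 = true.
From the singleton clause (y4), y4 = true.
But (!y4) is also a unit clause — contradiction.
Undo y1 and try y1 = false.
From the singleton clause (!y7), y7 = false.
From the singleton clause (y4), y4 = true.
From the singleton clause (y6), y6 = true.
But (!y6) is also a unit clause — contradiction.
Both values of y1 lead to a conflict.
Undo y2 and try y2 = true.
From the singleton clause (y7), y7 = true.
From the singleton clause (y1), y1 = true.
From the singleton clause (y6), y6 = true.
But (!y6) is also a unit clause — contradiction.
Both values of y2 lead to a conflict.
So every satisfying assignment has y5 = False.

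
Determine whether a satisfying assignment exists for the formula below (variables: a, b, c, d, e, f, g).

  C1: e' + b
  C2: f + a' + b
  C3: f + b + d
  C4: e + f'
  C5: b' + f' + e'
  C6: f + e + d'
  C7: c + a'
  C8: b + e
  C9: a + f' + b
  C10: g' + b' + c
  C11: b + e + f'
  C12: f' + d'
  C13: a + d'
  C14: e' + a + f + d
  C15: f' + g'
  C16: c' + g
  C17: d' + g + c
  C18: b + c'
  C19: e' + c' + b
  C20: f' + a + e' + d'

Yes

Case e = 0:
(f') alone gives f = 0.
(d') alone gives d = 0.
(b) alone gives b = 1.
Case c = 1:
(g) alone gives g = 1.
All clauses hold; a can take either value.
A satisfying assignment: a ↦ 1,  b ↦ 1,  c ↦ 1,  d ↦ 0,  e ↦ 0,  f ↦ 0,  g ↦ 1.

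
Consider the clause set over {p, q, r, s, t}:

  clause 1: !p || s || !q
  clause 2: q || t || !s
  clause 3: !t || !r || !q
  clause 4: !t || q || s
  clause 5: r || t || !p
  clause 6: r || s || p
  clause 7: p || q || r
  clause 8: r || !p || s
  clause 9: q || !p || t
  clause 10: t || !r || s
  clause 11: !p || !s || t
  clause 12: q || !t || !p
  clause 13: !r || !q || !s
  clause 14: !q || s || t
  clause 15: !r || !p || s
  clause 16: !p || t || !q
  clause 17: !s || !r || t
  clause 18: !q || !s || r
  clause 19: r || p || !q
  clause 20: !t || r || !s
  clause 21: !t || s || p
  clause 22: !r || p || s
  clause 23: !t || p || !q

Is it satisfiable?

Suppose p = false.
Suppose r = true.
The clause (s) is unit, so s = true.
The clause (!q) is unit, so q = false.
The clause (t) is unit, so t = true.
This assignment satisfies each clause.
A satisfying assignment: p ↦ false, q ↦ false, r ↦ true, s ↦ true, t ↦ true.

Satisfiable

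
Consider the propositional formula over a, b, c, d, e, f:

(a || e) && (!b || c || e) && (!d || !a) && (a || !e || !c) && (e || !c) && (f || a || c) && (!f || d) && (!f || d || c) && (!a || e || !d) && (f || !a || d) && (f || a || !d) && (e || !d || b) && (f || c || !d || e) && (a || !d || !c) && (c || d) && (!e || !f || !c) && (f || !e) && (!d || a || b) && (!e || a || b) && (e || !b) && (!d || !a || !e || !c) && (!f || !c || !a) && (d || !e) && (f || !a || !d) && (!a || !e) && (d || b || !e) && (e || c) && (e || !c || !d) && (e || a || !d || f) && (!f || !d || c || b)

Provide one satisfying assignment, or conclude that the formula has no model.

Branch on a: set a = false.
(e) alone gives e = true.
(!c) alone gives c = false.
(f) alone gives f = true.
(d) alone gives d = true.
(b) alone gives b = true.
This assignment satisfies each clause.

a=false; b=true; c=false; d=true; e=true; f=true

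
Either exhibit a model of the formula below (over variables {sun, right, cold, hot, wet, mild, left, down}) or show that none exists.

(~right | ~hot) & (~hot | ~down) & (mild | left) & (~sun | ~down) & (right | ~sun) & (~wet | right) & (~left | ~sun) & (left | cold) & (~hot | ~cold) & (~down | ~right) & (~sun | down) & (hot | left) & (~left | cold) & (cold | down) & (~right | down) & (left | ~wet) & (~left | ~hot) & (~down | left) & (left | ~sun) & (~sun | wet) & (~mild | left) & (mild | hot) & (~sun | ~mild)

sun ↦ 0, right ↦ 0, cold ↦ 1, hot ↦ 0, wet ↦ 0, mild ↦ 1, left ↦ 1, down ↦ 0

Branch on right: set right = 0.
Unit clause (~sun) forces sun = 0.
Unit clause (~wet) forces wet = 0.
Branch on hot: set hot = 0.
Unit clause (left) forces left = 1.
Unit clause (cold) forces cold = 1.
Unit clause (mild) forces mild = 1.
Every clause is now satisfied; down is unconstrained.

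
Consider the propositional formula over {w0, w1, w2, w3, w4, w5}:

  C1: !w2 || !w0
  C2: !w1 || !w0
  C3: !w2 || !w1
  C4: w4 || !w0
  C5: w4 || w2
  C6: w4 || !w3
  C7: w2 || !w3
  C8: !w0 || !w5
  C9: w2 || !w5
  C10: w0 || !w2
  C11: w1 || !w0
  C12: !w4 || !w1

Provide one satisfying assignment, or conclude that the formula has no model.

w0=false; w1=false; w2=false; w3=false; w4=true; w5=false

Case w2 = false:
From the singleton clause (w4), w4 = true.
From the singleton clause (!w3), w3 = false.
From the singleton clause (!w5), w5 = false.
From the singleton clause (!w1), w1 = false.
From the singleton clause (!w0), w0 = false.
All clauses are satisfied.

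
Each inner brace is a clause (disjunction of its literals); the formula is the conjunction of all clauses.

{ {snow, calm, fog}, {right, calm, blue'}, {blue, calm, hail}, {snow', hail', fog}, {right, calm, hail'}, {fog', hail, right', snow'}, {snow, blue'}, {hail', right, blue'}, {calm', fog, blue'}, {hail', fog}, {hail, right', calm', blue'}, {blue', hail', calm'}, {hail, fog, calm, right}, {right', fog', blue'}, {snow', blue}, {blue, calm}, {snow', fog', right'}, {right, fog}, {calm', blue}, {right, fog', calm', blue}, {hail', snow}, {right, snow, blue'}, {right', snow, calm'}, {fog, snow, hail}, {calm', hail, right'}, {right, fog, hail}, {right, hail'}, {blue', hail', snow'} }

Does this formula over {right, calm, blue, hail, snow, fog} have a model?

Suppose snow = 1.
From the singleton clause (blue), blue = 1.
From the singleton clause (hail'), hail = 0.
Suppose right = 1.
From the singleton clause (fog'), fog = 0.
From the singleton clause (calm'), calm = 0.
This assignment satisfies each clause.
A satisfying assignment: right ↦ 1,  calm ↦ 0,  blue ↦ 1,  hail ↦ 0,  snow ↦ 1,  fog ↦ 0.

Satisfiable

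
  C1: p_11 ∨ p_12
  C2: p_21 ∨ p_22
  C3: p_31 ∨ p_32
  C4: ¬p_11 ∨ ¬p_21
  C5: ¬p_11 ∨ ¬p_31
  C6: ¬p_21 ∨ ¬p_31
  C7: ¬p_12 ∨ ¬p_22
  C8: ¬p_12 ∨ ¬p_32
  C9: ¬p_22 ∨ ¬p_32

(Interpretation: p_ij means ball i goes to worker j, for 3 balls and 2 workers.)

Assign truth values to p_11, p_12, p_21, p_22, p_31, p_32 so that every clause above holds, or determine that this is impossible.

UNSATISFIABLE

Case p_11 = True:
From the singleton clause (¬p_21), p_21 = False.
From the singleton clause (p_22), p_22 = True.
From the singleton clause (¬p_31), p_31 = False.
From the singleton clause (p_32), p_32 = True.
Now (¬p_32) is unsatisfied and unit — conflict.
Undo p_11 and try p_11 = False.
From the singleton clause (p_12), p_12 = True.
From the singleton clause (¬p_22), p_22 = False.
From the singleton clause (p_21), p_21 = True.
From the singleton clause (¬p_31), p_31 = False.
From the singleton clause (p_32), p_32 = True.
Now (¬p_32) is unsatisfied and unit — conflict.
Either choice for p_11 ends in contradiction.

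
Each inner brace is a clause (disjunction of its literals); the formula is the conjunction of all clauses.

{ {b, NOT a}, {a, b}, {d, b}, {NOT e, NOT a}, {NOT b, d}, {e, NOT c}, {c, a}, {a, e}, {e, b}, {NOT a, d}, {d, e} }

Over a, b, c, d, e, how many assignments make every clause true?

2

There are 2^5 = 32 truth assignments over (a, b, c, d, e).
Split on e. With e = true, the clauses containing e are satisfied and NOT e drops from the rest; 1 of the 2^4 = 16 assignments to the other variables satisfy what remains.
With e = false, by the same count on the reduced clause set, 1 assignment works.
(One model: a=F, b=T, c=T, d=T, e=T.)
Total: 1 + 1 = 2.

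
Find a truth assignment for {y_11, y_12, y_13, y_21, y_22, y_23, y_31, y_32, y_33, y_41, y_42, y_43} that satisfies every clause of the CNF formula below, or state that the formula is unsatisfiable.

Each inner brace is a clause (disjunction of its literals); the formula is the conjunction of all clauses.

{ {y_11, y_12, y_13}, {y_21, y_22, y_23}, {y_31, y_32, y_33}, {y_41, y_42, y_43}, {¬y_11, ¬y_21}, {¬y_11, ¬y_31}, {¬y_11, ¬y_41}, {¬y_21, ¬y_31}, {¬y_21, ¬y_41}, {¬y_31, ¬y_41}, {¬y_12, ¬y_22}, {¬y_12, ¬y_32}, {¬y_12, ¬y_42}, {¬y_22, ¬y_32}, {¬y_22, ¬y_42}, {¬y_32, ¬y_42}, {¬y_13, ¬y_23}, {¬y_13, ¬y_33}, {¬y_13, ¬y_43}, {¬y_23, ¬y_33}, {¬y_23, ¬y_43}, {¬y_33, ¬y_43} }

UNSATISFIABLE

Suppose y_11 = False.
Suppose y_12 = True.
From the singleton clause (¬y_22), y_22 = False.
From the singleton clause (¬y_32), y_32 = False.
From the singleton clause (¬y_42), y_42 = False.
Suppose y_21 = True.
From the singleton clause (¬y_31), y_31 = False.
From the singleton clause (y_33), y_33 = True.
From the singleton clause (¬y_41), y_41 = False.
From the singleton clause (y_43), y_43 = True.
Now (¬y_43) is unsatisfied and unit — conflict.
That branch fails; take y_21 = False instead.
From the singleton clause (y_23), y_23 = True.
From the singleton clause (¬y_13), y_13 = False.
From the singleton clause (¬y_33), y_33 = False.
From the singleton clause (y_31), y_31 = True.
From the singleton clause (¬y_41), y_41 = False.
From the singleton clause (y_43), y_43 = True.
Now (¬y_43) is unsatisfied and unit — conflict.
Both values of y_21 lead to a conflict.
That branch fails; take y_12 = False instead.
From the singleton clause (y_13), y_13 = True.
From the singleton clause (¬y_23), y_23 = False.
From the singleton clause (¬y_33), y_33 = False.
From the singleton clause (¬y_43), y_43 = False.
Suppose y_21 = True.
From the singleton clause (¬y_31), y_31 = False.
From the singleton clause (y_32), y_32 = True.
From the singleton clause (¬y_41), y_41 = False.
From the singleton clause (y_42), y_42 = True.
Now (¬y_42) is unsatisfied and unit — conflict.
That branch fails; take y_21 = False instead.
From the singleton clause (y_22), y_22 = True.
From the singleton clause (¬y_32), y_32 = False.
From the singleton clause (y_31), y_31 = True.
From the singleton clause (¬y_41), y_41 = False.
From the singleton clause (y_42), y_42 = True.
Now (¬y_42) is unsatisfied and unit — conflict.
Both values of y_21 lead to a conflict.
Both values of y_12 lead to a conflict.
That branch fails; take y_11 = True instead.
From the singleton clause (¬y_21), y_21 = False.
From the singleton clause (¬y_31), y_31 = False.
From the singleton clause (¬y_41), y_41 = False.
Suppose y_22 = True.
From the singleton clause (¬y_12), y_12 = False.
From the singleton clause (¬y_32), y_32 = False.
From the singleton clause (y_33), y_33 = True.
From the singleton clause (¬y_42), y_42 = False.
From the singleton clause (y_43), y_43 = True.
Now (¬y_43) is unsatisfied and unit — conflict.
That branch fails; take y_22 = False instead.
From the singleton clause (y_23), y_23 = True.
From the singleton clause (¬y_13), y_13 = False.
From the singleton clause (¬y_33), y_33 = False.
From the singleton clause (y_32), y_32 = True.
From the singleton clause (¬y_12), y_12 = False.
From the singleton clause (¬y_42), y_42 = False.
From the singleton clause (y_43), y_43 = True.
Now (¬y_43) is unsatisfied and unit — conflict.
Both values of y_22 lead to a conflict.
Both values of y_11 lead to a conflict.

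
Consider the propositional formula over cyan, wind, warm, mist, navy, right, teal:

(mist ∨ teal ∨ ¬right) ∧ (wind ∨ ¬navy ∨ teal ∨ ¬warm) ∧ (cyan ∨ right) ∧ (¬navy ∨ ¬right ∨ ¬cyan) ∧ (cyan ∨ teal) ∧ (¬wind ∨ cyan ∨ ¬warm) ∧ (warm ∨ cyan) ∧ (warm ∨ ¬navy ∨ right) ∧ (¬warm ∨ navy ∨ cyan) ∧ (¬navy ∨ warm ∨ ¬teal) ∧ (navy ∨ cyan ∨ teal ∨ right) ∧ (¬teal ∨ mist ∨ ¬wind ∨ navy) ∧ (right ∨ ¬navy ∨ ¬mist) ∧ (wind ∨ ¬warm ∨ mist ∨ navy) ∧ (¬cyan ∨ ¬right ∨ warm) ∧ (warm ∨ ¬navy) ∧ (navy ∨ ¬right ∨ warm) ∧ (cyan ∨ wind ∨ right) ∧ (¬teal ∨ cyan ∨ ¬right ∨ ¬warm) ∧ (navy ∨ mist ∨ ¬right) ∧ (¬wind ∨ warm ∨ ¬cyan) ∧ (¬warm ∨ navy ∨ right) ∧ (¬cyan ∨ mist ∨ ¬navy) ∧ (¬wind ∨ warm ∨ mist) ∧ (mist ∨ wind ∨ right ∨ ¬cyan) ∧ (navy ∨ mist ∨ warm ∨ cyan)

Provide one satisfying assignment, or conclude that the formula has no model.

Branch on cyan: set cyan = True.
Branch on navy: set navy = False.
Branch on right: set right = True.
Unit clause (warm) forces warm = True.
Unit clause (mist) forces mist = True.
No clause remains; wind, teal are free.

cyan=True, wind=False, warm=True, mist=True, navy=False, right=True, teal=True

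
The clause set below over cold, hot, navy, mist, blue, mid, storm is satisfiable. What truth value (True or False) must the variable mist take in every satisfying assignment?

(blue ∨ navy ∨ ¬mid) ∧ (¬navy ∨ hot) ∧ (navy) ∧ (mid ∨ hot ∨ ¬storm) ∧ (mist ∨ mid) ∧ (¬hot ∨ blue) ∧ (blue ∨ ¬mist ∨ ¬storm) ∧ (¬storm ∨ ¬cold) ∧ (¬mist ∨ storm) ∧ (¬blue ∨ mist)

Suppose mist = False.
(navy) alone gives navy = True.
(hot) alone gives hot = True.
(mid) alone gives mid = True.
(blue) alone gives blue = True.
But (¬blue) is also a unit clause — contradiction.
So every satisfying assignment has mist = True.

True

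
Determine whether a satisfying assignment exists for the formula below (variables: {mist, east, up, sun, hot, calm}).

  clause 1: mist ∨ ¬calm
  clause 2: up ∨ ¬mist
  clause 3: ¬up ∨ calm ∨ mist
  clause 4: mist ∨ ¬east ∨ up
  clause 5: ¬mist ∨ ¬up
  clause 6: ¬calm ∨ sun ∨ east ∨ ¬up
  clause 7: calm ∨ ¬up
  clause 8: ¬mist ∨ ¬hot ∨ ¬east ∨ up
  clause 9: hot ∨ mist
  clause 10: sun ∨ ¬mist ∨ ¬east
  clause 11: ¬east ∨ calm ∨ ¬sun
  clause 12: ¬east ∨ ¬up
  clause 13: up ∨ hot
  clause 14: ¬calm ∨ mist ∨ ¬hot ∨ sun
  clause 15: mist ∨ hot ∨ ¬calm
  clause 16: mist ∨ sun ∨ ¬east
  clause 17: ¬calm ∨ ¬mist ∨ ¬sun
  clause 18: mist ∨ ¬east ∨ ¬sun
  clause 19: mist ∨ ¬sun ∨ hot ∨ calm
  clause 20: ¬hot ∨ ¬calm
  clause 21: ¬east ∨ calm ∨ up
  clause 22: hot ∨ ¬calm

Suppose mist = False.
The clause (¬calm) is unit, so calm = False.
The clause (¬up) is unit, so up = False.
The clause (¬east) is unit, so east = False.
The clause (hot) is unit, so hot = True.
No clause remains; sun is free.
A satisfying assignment: mist: False; east: False; up: False; sun: True; hot: True; calm: False.

Yes, satisfiable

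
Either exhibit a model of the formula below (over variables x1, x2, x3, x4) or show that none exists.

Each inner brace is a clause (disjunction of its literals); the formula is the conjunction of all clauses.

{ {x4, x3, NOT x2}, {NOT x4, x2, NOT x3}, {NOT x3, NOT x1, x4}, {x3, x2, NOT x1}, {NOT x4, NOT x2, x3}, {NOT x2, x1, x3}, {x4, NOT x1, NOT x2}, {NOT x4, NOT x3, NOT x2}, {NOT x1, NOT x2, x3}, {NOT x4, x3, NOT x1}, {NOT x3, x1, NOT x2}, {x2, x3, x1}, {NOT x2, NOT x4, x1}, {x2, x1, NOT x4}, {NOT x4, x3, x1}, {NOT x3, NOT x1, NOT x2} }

x1: false,  x2: false,  x3: true,  x4: false

Suppose x4 = false.
Suppose x3 = true.
Unit clause (NOT x1) forces x1 = false.
Unit clause (NOT x2) forces x2 = false.
Every clause now holds.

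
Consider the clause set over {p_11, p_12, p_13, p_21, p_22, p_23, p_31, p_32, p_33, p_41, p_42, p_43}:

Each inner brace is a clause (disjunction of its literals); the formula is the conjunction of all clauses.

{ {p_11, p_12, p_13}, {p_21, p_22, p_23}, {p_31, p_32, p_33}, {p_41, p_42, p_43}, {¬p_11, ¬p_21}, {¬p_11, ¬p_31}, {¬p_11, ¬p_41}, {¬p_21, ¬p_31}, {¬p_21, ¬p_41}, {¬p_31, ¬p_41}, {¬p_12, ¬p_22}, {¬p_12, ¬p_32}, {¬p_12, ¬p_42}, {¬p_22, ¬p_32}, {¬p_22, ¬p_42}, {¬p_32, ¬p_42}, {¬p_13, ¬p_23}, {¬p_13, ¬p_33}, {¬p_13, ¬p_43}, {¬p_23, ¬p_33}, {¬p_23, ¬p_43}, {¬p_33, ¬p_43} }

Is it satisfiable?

Case p_11 = False:
Case p_12 = True:
(¬p_22) alone gives p_22 = False.
(¬p_32) alone gives p_32 = False.
(¬p_42) alone gives p_42 = False.
Case p_21 = True:
(¬p_31) alone gives p_31 = False.
(p_33) alone gives p_33 = True.
(¬p_41) alone gives p_41 = False.
(p_43) alone gives p_43 = True.
Now (¬p_43) is unsatisfied and unit — conflict.
Backtrack on p_21: now try p_21 = False.
(p_23) alone gives p_23 = True.
(¬p_13) alone gives p_13 = False.
(¬p_33) alone gives p_33 = False.
(p_31) alone gives p_31 = True.
(¬p_41) alone gives p_41 = False.
(p_43) alone gives p_43 = True.
Now (¬p_43) is unsatisfied and unit — conflict.
Neither p_21 = True nor p_21 = False works.
Backtrack on p_12: now try p_12 = False.
(p_13) alone gives p_13 = True.
(¬p_23) alone gives p_23 = False.
(¬p_33) alone gives p_33 = False.
(¬p_43) alone gives p_43 = False.
Case p_21 = True:
(¬p_31) alone gives p_31 = False.
(p_32) alone gives p_32 = True.
(¬p_41) alone gives p_41 = False.
(p_42) alone gives p_42 = True.
Now (¬p_42) is unsatisfied and unit — conflict.
Backtrack on p_21: now try p_21 = False.
(p_22) alone gives p_22 = True.
(¬p_32) alone gives p_32 = False.
(p_31) alone gives p_31 = True.
(¬p_41) alone gives p_41 = False.
(p_42) alone gives p_42 = True.
Now (¬p_42) is unsatisfied and unit — conflict.
Neither p_21 = True nor p_21 = False works.
Neither p_12 = True nor p_12 = False works.
Backtrack on p_11: now try p_11 = True.
(¬p_21) alone gives p_21 = False.
(¬p_31) alone gives p_31 = False.
(¬p_41) alone gives p_41 = False.
Case p_22 = True:
(¬p_12) alone gives p_12 = False.
(¬p_32) alone gives p_32 = False.
(p_33) alone gives p_33 = True.
(¬p_42) alone gives p_42 = False.
(p_43) alone gives p_43 = True.
Now (¬p_43) is unsatisfied and unit — conflict.
Backtrack on p_22: now try p_22 = False.
(p_23) alone gives p_23 = True.
(¬p_13) alone gives p_13 = False.
(¬p_33) alone gives p_33 = False.
(p_32) alone gives p_32 = True.
(¬p_12) alone gives p_12 = False.
(¬p_42) alone gives p_42 = False.
(p_43) alone gives p_43 = True.
Now (¬p_43) is unsatisfied and unit — conflict.
Neither p_22 = True nor p_22 = False works.
Neither p_11 = True nor p_11 = False works.
No assignment satisfies every clause.

No, unsatisfiable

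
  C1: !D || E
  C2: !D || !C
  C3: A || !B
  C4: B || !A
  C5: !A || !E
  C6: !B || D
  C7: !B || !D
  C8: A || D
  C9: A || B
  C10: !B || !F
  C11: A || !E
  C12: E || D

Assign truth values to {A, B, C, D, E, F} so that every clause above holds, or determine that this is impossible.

UNSATISFIABLE

Case D = false:
From the singleton clause (!B), B = false.
From the singleton clause (!A), A = false.
But (A) is also a unit clause — contradiction.
Backtrack on D: now try D = true.
From the singleton clause (E), E = true.
From the singleton clause (!C), C = false.
From the singleton clause (!A), A = false.
But (A) is also a unit clause — contradiction.
Both values of D lead to a conflict.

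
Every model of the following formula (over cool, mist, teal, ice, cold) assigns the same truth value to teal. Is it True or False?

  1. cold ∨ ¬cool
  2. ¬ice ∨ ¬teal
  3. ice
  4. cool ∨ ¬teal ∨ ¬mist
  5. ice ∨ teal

Suppose teal = True.
(¬ice) alone gives ice = False.
But (ice) is also a unit clause — contradiction.
So every satisfying assignment has teal = False.

False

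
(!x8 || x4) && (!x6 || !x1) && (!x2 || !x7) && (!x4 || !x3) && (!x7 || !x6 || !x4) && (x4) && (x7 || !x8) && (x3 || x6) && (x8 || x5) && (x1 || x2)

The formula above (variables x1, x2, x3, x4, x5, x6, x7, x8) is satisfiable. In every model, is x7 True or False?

Suppose x7 = true.
The clause (!x2) is unit, so x2 = false.
The clause (x4) is unit, so x4 = true.
The clause (!x3) is unit, so x3 = false.
The clause (!x6) is unit, so x6 = false.
Now (x6) is unsatisfied and unit — conflict.
So every satisfying assignment has x7 = False.

False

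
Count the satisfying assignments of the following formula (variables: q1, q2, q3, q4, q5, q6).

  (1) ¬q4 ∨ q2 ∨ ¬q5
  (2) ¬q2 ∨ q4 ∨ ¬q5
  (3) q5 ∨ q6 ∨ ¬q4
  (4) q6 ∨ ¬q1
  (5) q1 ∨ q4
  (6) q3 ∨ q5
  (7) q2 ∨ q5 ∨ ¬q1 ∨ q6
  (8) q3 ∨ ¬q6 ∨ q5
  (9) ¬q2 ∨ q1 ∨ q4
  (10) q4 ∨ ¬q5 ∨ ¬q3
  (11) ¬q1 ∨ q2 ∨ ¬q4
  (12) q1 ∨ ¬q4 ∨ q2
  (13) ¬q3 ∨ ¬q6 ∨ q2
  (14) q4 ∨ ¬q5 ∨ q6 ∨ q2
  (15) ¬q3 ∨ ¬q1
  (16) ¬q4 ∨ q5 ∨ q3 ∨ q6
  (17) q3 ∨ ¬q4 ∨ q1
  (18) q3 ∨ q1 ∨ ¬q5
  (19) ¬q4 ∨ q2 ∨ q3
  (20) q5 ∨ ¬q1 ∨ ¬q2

5

There are 2^6 = 64 truth assignments over (q1, q2, q3, q4, q5, q6).
Split on q4. With q4 = True, the clauses containing q4 are satisfied and ¬q4 drops from the rest; 4 of the 2^5 = 32 assignments to the other variables satisfy what remains.
With q4 = False, by the same count on the reduced clause set, 1 assignment works.
Total: 4 + 1 = 5.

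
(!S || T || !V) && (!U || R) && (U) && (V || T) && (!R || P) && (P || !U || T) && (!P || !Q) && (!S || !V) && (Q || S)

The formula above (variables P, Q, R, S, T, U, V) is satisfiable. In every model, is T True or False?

Suppose T = false.
From the singleton clause (U), U = true.
From the singleton clause (R), R = true.
From the singleton clause (V), V = true.
From the singleton clause (!S), S = false.
From the singleton clause (P), P = true.
From the singleton clause (!Q), Q = false.
Now (Q) is unsatisfied and unit — conflict.
So every satisfying assignment has T = True.

True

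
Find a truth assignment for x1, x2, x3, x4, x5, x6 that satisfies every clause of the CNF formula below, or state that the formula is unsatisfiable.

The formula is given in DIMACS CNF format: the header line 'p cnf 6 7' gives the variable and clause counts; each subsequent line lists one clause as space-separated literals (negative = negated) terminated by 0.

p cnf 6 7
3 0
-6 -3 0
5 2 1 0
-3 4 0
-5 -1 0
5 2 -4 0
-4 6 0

The clause (x3) is unit, so x3 = True.
The clause (¬x6) is unit, so x6 = False.
The clause (x4) is unit, so x4 = True.
But (¬x4) is also a unit clause — contradiction.

UNSATISFIABLE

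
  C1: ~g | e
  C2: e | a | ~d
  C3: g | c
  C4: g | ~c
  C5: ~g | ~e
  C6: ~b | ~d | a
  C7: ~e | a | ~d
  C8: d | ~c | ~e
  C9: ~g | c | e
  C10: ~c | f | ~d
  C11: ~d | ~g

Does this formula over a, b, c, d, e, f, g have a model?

No, unsatisfiable

Suppose g = 0.
Unit clause (c) forces c = 1.
But (~c) is also a unit clause — contradiction.
Backtrack on g: now try g = 1.
Unit clause (e) forces e = 1.
But (~e) is also a unit clause — contradiction.
Either choice for g ends in contradiction.
No assignment satisfies every clause.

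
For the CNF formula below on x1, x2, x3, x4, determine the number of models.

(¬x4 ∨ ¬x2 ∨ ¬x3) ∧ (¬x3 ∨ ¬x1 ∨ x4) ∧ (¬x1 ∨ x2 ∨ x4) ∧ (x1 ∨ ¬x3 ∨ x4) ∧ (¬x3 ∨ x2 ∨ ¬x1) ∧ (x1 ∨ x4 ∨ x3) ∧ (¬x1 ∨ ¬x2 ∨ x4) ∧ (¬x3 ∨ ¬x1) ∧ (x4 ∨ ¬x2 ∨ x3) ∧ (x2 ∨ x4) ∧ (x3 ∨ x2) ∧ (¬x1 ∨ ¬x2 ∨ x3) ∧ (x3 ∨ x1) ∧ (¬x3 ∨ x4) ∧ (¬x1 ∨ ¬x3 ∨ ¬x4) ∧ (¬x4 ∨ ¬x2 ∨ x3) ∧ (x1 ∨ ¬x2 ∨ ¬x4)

1

There are 2^4 = 16 truth assignments over (x1, x2, x3, x4).
Check each against the 17 clauses (columns in the order x1, x2, x3, x4):
  F F F F  ✗ fails (x1 ∨ x4 ∨ x3)
  F F F T  ✗ fails (x3 ∨ x2)
  F F T F  ✗ fails (x1 ∨ ¬x3 ∨ x4)
  F F T T  ✓ satisfies all
  F T F F  ✗ fails (x1 ∨ x4 ∨ x3)
  F T F T  ✗ fails (x3 ∨ x1)
  F T T F  ✗ fails (x1 ∨ ¬x3 ∨ x4)
  F T T T  ✗ fails (¬x4 ∨ ¬x2 ∨ ¬x3)
  T F F F  ✗ fails (¬x1 ∨ x2 ∨ x4)
  T F F T  ✗ fails (x3 ∨ x2)
  T F T F  ✗ fails (¬x3 ∨ ¬x1 ∨ x4)
  T F T T  ✗ fails (¬x3 ∨ x2 ∨ ¬x1)
  T T F F  ✗ fails (¬x1 ∨ ¬x2 ∨ x4)
  T T F T  ✗ fails (¬x1 ∨ ¬x2 ∨ x3)
  T T T F  ✗ fails (¬x3 ∨ ¬x1 ∨ x4)
  T T T T  ✗ fails (¬x4 ∨ ¬x2 ∨ ¬x3)
1 of the 16 rows is a model.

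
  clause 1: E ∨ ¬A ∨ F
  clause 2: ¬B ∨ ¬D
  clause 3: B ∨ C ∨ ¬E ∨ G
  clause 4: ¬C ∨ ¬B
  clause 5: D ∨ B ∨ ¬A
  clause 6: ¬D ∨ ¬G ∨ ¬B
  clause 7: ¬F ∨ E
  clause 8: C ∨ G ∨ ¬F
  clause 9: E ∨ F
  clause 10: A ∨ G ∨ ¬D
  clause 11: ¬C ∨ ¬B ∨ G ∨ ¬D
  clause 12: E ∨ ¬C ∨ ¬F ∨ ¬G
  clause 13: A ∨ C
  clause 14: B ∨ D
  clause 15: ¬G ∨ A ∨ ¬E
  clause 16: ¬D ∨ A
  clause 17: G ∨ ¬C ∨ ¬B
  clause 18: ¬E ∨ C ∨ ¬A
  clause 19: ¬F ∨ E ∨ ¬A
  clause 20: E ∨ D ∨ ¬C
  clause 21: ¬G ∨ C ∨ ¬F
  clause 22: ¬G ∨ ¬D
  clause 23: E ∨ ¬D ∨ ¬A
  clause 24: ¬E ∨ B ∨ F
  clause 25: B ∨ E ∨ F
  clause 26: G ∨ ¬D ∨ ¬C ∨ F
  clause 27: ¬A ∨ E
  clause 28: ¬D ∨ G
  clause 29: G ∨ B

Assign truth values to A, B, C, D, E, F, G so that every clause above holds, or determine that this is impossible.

Suppose B = False.
From the singleton clause (D), D = True.
From the singleton clause (A), A = True.
From the singleton clause (¬G), G = False.
Now (G) is unsatisfied and unit — conflict.
Undo B and try B = True.
From the singleton clause (¬D), D = False.
From the singleton clause (¬C), C = False.
From the singleton clause (A), A = True.
From the singleton clause (¬E), E = False.
Now (E) is unsatisfied and unit — conflict.
Either choice for B ends in contradiction.

UNSATISFIABLE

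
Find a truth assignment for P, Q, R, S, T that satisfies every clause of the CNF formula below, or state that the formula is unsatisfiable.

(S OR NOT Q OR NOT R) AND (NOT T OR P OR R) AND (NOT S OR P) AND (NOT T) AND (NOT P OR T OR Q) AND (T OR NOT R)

P: false; Q: true; R: false; S: false; T: false

Unit clause (NOT T) forces T = false.
Unit clause (NOT R) forces R = false.
Case S = false:
Case P = false:
No clause remains; Q is free.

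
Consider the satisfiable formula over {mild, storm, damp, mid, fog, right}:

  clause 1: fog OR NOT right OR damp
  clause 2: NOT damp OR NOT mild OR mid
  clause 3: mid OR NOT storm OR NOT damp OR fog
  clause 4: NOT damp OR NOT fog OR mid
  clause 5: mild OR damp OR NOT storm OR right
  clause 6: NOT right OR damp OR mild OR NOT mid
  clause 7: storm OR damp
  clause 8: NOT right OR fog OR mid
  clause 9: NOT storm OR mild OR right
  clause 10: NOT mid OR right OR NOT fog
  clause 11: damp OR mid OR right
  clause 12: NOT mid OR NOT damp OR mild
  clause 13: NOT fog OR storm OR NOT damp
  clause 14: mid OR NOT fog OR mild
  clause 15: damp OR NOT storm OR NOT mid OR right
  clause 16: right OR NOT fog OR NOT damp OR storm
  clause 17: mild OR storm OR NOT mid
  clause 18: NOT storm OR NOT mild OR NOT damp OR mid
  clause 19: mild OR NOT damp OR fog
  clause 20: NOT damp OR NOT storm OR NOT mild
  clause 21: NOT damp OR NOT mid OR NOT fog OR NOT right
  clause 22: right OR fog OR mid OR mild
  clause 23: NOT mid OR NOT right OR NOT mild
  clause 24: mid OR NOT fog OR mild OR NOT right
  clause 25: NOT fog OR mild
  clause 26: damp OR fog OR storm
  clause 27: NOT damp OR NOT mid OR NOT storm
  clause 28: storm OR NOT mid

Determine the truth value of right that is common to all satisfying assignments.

True

Suppose right = false.
Suppose storm = true.
Unit clause (mild) forces mild = true.
Unit clause (NOT damp) forces damp = false.
Unit clause (mid) forces mid = true.
Now (NOT mid) is unsatisfied and unit — conflict.
Undo storm and try storm = false.
Unit clause (damp) forces damp = true.
Unit clause (NOT fog) forces fog = false.
Unit clause (mild) forces mild = true.
Unit clause (mid) forces mid = true.
Now (NOT mid) is unsatisfied and unit — conflict.
Either choice for storm ends in contradiction.
So every satisfying assignment has right = True.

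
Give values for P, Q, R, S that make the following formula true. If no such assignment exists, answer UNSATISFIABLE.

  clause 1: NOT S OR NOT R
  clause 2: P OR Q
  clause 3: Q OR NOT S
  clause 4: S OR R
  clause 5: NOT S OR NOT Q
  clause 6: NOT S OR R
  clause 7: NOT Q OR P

P ↦ true; Q ↦ false; R ↦ true; S ↦ false

Try S = false.
The clause (R) is unit, so R = true.
Try P = true.
All clauses hold; Q can take either value.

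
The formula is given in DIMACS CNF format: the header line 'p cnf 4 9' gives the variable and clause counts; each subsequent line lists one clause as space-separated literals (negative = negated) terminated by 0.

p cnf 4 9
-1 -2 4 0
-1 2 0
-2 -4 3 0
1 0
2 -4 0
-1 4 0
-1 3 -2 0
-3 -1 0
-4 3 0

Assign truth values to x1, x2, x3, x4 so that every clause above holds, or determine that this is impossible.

UNSATISFIABLE

(x1) alone gives x1 = True.
(x2) alone gives x2 = True.
(x4) alone gives x4 = True.
(x3) alone gives x3 = True.
That conflicts with the unit clause (¬x3).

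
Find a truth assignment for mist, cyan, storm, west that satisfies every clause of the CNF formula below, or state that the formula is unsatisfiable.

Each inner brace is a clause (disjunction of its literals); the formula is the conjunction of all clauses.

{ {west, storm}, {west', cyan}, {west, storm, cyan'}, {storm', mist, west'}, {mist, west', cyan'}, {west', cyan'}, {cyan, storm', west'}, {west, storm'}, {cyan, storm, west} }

UNSATISFIABLE

Case west = 1:
Unit clause (cyan) forces cyan = 1.
Now (cyan') is unsatisfied and unit — conflict.
Backtrack on west: now try west = 0.
Unit clause (storm) forces storm = 1.
Now (storm') is unsatisfied and unit — conflict.
Either choice for west ends in contradiction.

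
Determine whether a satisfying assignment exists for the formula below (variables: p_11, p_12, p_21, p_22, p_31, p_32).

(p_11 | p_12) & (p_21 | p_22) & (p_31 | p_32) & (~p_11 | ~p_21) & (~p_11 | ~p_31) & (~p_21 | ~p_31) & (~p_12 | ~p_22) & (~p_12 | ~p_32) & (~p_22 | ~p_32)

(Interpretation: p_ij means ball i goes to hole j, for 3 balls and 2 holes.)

No, unsatisfiable

Try p_11 = 1.
(~p_21) alone gives p_21 = 0.
(p_22) alone gives p_22 = 1.
(~p_31) alone gives p_31 = 0.
(p_32) alone gives p_32 = 1.
That conflicts with the unit clause (~p_32).
Undo p_11 and try p_11 = 0.
(p_12) alone gives p_12 = 1.
(~p_22) alone gives p_22 = 0.
(p_21) alone gives p_21 = 1.
(~p_31) alone gives p_31 = 0.
(p_32) alone gives p_32 = 1.
That conflicts with the unit clause (~p_32).
Either choice for p_11 ends in contradiction.
No assignment satisfies every clause.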